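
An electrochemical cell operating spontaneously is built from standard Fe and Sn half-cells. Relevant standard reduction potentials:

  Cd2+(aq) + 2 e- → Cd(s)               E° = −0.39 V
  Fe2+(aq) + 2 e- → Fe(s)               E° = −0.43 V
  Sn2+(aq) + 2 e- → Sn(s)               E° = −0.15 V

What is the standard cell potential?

+0.28 V

The Sn²⁺/Sn couple has the higher E°, so Sn ion is reduced (cathode) and Fe is oxidized (anode).
E°cell = E°(cathode) − E°(anode) = −0.15 − (−0.43) = +0.28 V.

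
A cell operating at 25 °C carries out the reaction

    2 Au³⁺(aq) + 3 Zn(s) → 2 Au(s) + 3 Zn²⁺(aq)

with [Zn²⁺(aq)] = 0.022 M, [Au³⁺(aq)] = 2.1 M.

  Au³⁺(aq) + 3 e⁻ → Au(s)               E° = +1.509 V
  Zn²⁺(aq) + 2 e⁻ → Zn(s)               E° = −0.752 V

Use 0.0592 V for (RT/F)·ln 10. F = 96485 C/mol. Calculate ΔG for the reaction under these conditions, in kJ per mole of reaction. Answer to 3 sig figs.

With Au³⁺/Au reduced at the cathode, E°cell = +1.509 − (−0.752) = +2.261 V and n = 6.
Here Q = [Zn²⁺(aq)]^3 / [Au³⁺(aq)]^2 = 2.41×10^−6 (log Q = −5.617), giving E = +2.261 − (0.0592/6)·(−5.617) = +2.3164 V.
Then ΔG = −nFE = −6 × 96485 × +2.3164 J/mol = −1340 kJ/mol.

−1340 kJ/mol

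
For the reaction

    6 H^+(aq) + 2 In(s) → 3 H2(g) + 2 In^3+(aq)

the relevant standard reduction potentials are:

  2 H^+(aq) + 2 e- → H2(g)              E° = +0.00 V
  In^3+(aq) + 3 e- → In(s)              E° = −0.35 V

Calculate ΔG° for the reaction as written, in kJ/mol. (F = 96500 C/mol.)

−203 kJ/mol

In the reaction as written H^+(aq) is reduced, so the 2H⁺/H₂ couple is the cathode and In³⁺/In is the anode.
E°cell = +0.00 − (−0.35) = +0.35 V; balancing electrons gives n = 6.
ΔG° = −nFE°cell = −(6)(96500)(+0.35) J/mol = −203 kJ/mol.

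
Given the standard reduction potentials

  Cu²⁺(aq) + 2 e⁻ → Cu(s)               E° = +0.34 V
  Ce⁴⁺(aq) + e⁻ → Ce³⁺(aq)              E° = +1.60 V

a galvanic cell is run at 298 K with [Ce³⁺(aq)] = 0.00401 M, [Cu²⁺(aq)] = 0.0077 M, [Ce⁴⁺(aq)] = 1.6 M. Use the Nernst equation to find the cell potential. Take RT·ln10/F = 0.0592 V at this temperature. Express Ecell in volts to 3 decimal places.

Since E°(Ce⁴⁺/Ce³⁺) > E°(Cu²⁺/Cu), Ce⁴⁺/Ce³⁺ serves as the cathode.
The standard potential is +1.60 − (+0.34) = +1.26 V and the balanced reaction transfers n = 2 electrons.
For the overall reaction 2 Ce⁴⁺(aq) + Cu(s) → 2 Ce³⁺(aq) + Cu²⁺(aq), Q = ([Ce³⁺(aq)]^2·[Cu²⁺(aq)]) / [Ce⁴⁺(aq)]^2 = 4.84×10^−8, giving log Q = −7.315.
Applying E = E° − (RT ln10/nF)·log Q gives +1.26 − (0.0592/2)(−7.315) = +1.477 V.

+1.477 V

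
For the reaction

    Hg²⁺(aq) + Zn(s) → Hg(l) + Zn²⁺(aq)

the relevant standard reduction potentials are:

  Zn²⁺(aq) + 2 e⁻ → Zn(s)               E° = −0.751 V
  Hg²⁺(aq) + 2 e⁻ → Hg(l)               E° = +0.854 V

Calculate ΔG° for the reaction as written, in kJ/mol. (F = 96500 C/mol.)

In the reaction as written Hg²⁺(aq) is reduced, so the Hg²⁺/Hg couple is the cathode and Zn²⁺/Zn is the anode.
E°cell = +0.854 − (−0.751) = +1.605 V; balancing electrons gives n = 2.
ΔG° = −nFE°cell = −(2)(96500)(+1.605) J/mol = −310 kJ/mol.

−310 kJ/mol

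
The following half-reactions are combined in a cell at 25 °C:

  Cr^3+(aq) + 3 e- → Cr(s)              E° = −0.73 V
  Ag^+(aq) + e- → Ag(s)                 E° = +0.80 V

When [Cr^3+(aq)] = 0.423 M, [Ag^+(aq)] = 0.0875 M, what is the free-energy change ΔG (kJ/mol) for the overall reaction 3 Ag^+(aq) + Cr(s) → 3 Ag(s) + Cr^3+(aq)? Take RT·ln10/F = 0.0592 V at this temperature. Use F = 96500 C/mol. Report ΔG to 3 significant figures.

The standard cell potential is +0.80 − (−0.73) = +1.53 V, with n = 3 electrons in the balanced equation.
The reaction quotient is [Cr^3+(aq)] / [Ag^+(aq)]^3 = 631; by Nernst, E = +1.53 − (0.0592/3)(2.800) = +1.4747 V.
ΔG = −nFE = −(3)(96500)(+1.4747) J/mol = −427 kJ/mol.

−427 kJ/mol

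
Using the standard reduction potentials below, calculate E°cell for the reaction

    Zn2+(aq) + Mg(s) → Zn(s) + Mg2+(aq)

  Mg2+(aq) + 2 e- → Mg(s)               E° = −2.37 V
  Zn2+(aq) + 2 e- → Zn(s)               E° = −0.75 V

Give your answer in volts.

+1.62 V

In the reaction as written, Zn2+(aq) is reduced (cathode) and Mg2+(aq) is produced by oxidation at the anode.
E°cell = E°(cathode) − E°(anode) = −0.75 − (−2.37) = +1.62 V.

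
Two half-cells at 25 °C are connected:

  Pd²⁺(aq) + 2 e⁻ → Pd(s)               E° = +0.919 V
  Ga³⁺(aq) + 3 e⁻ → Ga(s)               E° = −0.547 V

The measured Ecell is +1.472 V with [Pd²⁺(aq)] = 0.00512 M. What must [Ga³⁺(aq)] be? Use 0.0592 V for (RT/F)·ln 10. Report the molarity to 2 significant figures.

With Pd²⁺/Pd at the cathode and Ga³⁺/Ga at the anode, E°cell = +0.919 − (−0.547) = +1.466 V (n = 6).
Rearranging E = E° − (0.0592/n)·log Q gives log Q = 6(+1.466 − (+1.472))/0.0592 = −0.608.
Balancing electrons gives 3 Pd²⁺(aq) + 2 Ga(s) → 3 Pd(s) + 2 Ga³⁺(aq); thus Q = [Ga³⁺(aq)]^2 / [Pd²⁺(aq)]^3.
Isolating [Ga³⁺(aq)] in Q = 10^{−0.608} yields log [Ga³⁺(aq)] = −3.740, i.e. 0.00018 M.

0.00018 M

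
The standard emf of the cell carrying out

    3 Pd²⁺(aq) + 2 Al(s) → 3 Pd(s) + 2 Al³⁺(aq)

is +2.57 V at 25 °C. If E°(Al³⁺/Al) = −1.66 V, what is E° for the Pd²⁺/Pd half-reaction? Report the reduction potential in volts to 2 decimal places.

In the reaction as written the Pd²⁺/Pd couple is reduced (cathode) and Al³⁺/Al is oxidized (anode), so E°cell = E°(Pd²⁺/Pd) − E°(Al³⁺/Al).
E°(Pd²⁺/Pd) = E°cell + E°(anode) = +2.57 + (−1.66) = +0.91 V.

+0.91 V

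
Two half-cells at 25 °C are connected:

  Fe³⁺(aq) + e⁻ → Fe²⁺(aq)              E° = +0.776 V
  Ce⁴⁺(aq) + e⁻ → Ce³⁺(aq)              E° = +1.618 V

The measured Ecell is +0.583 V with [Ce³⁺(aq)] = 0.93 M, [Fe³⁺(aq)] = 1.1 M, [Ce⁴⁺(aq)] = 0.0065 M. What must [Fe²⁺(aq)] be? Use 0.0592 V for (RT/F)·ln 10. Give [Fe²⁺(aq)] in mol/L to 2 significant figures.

Ce⁴⁺/Ce³⁺ is the cathode (higher E°); E°cell = +1.618 − (+0.776) = +0.842 V with n = 1.
Rearranging E = E° − (0.0592/n)·log Q gives log Q = 1(+0.842 − (+0.583))/0.0592 = 4.375.
Balancing electrons gives Ce⁴⁺(aq) + Fe²⁺(aq) → Ce³⁺(aq) + Fe³⁺(aq); thus Q = ([Ce³⁺(aq)]·[Fe³⁺(aq)]) / ([Ce⁴⁺(aq)]·[Fe²⁺(aq)]).
Substituting the known concentrations and solving, log [Fe²⁺(aq)] = −2.178 and [Fe²⁺(aq)] = 0.0066 M.

0.0066 M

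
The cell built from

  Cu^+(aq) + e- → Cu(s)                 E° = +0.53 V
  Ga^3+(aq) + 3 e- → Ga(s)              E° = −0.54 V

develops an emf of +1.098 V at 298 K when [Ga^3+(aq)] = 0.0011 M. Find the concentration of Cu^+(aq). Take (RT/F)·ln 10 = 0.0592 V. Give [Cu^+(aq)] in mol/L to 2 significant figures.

0.31 M

Cu⁺/Cu is the cathode (higher E°); E°cell = +0.53 − (−0.54) = +1.07 V with n = 3.
Rearranging E = E° − (0.0592/n)·log Q gives log Q = 3(+1.07 − (+1.098))/0.0592 = −1.419.
For 3 Cu^+(aq) + Ga(s) → 3 Cu(s) + Ga^3+(aq), the reaction quotient is Q = [Ga^3+(aq)] / [Cu^+(aq)]^3.
Solving for the unknown gives log [Cu^+(aq)] = −0.513, so [Cu^+(aq)] ≈ 0.31 M.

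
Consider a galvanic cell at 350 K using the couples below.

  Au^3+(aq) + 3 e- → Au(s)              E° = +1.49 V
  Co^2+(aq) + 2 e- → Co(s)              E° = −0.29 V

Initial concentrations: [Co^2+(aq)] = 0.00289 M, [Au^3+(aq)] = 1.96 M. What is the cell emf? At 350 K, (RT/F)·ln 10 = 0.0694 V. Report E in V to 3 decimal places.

Since E°(Au³⁺/Au) > E°(Co²⁺/Co), Au³⁺/Au serves as the cathode.
E°cell = +1.49 − (−0.29) = +1.78 V, with n = 6 electrons transferred.
Balancing gives 2 Au^3+(aq) + 3 Co(s) → 2 Au(s) + 3 Co^2+(aq); hence Q = [Co^2+(aq)]^3 / [Au^3+(aq)]^2 = 6.28×10^−9 (log Q = −8.202).
By the Nernst equation, E = +1.78 − (0.0694/6)·(−8.202) = +1.875 V.

+1.875 V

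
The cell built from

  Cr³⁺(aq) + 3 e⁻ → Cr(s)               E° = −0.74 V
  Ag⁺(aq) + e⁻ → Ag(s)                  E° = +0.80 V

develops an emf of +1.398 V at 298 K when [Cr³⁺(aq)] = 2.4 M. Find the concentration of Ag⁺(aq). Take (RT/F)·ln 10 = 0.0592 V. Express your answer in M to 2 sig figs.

0.0053 M

The Ag⁺/Ag couple has the larger reduction potential, so it is the cathode: E°cell = +0.80 − (−0.74) = +1.54 V and n = 3.
From the Nernst equation, log Q = n(E° − E)/0.0592 = 3·(+1.54 − (+1.398))/0.0592 = 7.196.
For 3 Ag⁺(aq) + Cr(s) → 3 Ag(s) + Cr³⁺(aq), the reaction quotient is Q = [Cr³⁺(aq)] / [Ag⁺(aq)]^3.
Substituting the known concentrations and solving, log [Ag⁺(aq)] = −2.272 and [Ag⁺(aq)] = 0.0053 M.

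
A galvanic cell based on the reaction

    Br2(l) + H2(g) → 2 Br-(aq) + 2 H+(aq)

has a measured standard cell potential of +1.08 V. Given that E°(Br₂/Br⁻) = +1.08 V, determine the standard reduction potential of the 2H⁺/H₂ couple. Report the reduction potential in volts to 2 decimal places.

In the reaction as written the Br₂/Br⁻ couple is reduced (cathode) and 2H⁺/H₂ is oxidized (anode), so E°cell = E°(Br₂/Br⁻) − E°(2H⁺/H₂).
E°(2H⁺/H₂) = E°(cathode) − E°cell = +1.08 − (+1.08) = +0.00 V.

+0.00 V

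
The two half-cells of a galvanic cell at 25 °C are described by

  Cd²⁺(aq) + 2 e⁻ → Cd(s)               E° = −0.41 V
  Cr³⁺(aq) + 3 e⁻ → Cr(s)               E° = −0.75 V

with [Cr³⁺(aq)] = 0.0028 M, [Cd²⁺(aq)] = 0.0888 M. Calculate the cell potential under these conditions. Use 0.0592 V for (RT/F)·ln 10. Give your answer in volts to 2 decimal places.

Cd²⁺/Cd is reduced (cathode, E° = −0.41 V) and Cr³⁺/Cr is oxidized (anode).
E°cell = E°cat − E°an = −0.41 − (−0.75) = +0.34 V; n = 6.
For the overall reaction 3 Cd²⁺(aq) + 2 Cr(s) → 3 Cd(s) + 2 Cr³⁺(aq), Q = [Cr³⁺(aq)]^2 / [Cd²⁺(aq)]^3 = 0.0112, giving log Q = −1.951.
Applying E = E° − (RT ln10/nF)·log Q gives +0.34 − (0.0592/6)(−1.951) = +0.36 V.

+0.36 V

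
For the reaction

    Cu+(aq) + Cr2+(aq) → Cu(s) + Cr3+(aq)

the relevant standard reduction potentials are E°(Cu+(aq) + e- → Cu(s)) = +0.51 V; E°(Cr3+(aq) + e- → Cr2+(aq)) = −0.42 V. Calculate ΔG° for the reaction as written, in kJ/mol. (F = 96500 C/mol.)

−89.7 kJ/mol

In the reaction as written Cu+(aq) is reduced, so the Cu⁺/Cu couple is the cathode and Cr³⁺/Cr²⁺ is the anode.
E°cell = +0.51 − (−0.42) = +0.93 V; balancing electrons gives n = 1.
ΔG° = −nFE°cell = −(1)(96500)(+0.93) J/mol = −89.7 kJ/mol.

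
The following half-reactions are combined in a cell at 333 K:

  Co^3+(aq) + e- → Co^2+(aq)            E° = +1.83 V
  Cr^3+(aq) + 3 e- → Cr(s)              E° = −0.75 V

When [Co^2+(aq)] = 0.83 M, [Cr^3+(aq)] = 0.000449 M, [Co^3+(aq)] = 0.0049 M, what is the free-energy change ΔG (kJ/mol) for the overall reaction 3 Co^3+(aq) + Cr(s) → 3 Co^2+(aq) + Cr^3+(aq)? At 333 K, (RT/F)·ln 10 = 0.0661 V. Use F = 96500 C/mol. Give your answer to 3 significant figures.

−726 kJ/mol

The standard cell potential is +1.83 − (−0.75) = +2.58 V, with n = 3 electrons in the balanced equation.
Here Q = ([Co^2+(aq)]^3·[Cr^3+(aq)]) / [Co^3+(aq)]^3 = 2.18×10^3 (log Q = 3.339), giving E = +2.58 − (0.0661/3)·(3.339) = +2.5064 V.
Finally ΔG = −nFE = −(3)(96500 C/mol)(+2.5064 V) = −726 kJ/mol.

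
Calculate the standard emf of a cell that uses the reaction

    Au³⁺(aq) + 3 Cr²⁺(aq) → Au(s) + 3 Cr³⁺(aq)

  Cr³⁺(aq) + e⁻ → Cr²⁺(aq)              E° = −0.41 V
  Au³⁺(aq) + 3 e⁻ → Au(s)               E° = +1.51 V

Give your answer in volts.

In the reaction as written, Au³⁺(aq) is reduced (cathode) and Cr³⁺(aq) is produced by oxidation at the anode.
E°cell = E°(cathode) − E°(anode) = +1.51 − (−0.41) = +1.92 V.
The positive value indicates the reaction is spontaneous as written.

+1.92 V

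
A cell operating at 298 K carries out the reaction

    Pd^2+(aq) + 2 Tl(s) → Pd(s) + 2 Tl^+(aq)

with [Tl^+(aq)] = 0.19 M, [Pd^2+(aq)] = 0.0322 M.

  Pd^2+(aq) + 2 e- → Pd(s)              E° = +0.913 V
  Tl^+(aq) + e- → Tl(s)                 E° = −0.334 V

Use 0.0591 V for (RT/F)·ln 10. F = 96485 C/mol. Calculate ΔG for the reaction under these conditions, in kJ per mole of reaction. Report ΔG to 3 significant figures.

−240 kJ/mol

With Pd²⁺/Pd reduced at the cathode, E°cell = +0.913 − (−0.334) = +1.247 V and n = 2.
Here Q = [Tl^+(aq)]^2 / [Pd^2+(aq)] = 1.12 (log Q = 0.050), giving E = +1.247 − (0.0591/2)·(0.050) = +1.2455 V.
Then ΔG = −nFE = −2 × 96485 × +1.2455 J/mol = −240 kJ/mol.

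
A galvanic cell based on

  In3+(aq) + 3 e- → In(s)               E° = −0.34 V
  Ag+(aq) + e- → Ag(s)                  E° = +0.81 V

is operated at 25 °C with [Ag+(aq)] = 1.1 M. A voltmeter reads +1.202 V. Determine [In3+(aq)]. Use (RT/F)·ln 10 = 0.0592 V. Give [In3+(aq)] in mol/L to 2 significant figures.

Ag⁺/Ag is the cathode (higher E°); E°cell = +0.81 − (−0.34) = +1.15 V with n = 3.
Since E = E° − (0.0592/n)·log Q, log Q = n(E° − E)/0.0592 = −2.635.
The balanced reaction is 3 Ag+(aq) + In(s) → 3 Ag(s) + In3+(aq), so Q = [In3+(aq)] / [Ag+(aq)]^3.
Isolating [In3+(aq)] in Q = 10^{−2.635} yields log [In3+(aq)] = −2.511, i.e. 0.0031 M.

0.0031 M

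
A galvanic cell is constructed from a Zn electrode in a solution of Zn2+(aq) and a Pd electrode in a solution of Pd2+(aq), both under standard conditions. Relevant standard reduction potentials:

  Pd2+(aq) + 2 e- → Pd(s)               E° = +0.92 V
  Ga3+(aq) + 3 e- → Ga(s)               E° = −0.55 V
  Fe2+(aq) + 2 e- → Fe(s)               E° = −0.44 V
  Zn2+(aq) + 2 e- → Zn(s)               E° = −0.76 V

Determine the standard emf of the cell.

+1.68 V

The Pd²⁺/Pd couple has the higher E°, so Pd ion is reduced (cathode) and Zn is oxidized (anode).
E°cell = E°(cathode) − E°(anode) = +0.92 − (−0.76) = +1.68 V.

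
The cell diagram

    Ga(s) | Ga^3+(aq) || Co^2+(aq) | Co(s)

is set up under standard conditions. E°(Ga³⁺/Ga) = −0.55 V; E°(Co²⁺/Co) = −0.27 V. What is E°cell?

+0.28 V

By convention the left-hand electrode in cell notation is the anode (oxidation) and the right-hand electrode is the cathode (reduction).
E°cell = E°(right) − E°(left) = −0.27 − (−0.55) = +0.28 V.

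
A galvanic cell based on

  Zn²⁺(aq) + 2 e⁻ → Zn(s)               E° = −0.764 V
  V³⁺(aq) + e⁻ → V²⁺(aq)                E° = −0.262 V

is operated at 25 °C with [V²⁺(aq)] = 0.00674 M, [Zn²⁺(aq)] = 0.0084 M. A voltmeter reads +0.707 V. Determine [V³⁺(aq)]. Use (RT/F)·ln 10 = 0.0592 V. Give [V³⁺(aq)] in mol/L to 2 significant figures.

1.8 M

The V³⁺/V²⁺ couple has the larger reduction potential, so it is the cathode: E°cell = −0.262 − (−0.764) = +0.502 V and n = 2.
Rearranging E = E° − (0.0592/n)·log Q gives log Q = 2(+0.502 − (+0.707))/0.0592 = −6.926.
For 2 V³⁺(aq) + Zn(s) → 2 V²⁺(aq) + Zn²⁺(aq), the reaction quotient is Q = ([V²⁺(aq)]^2·[Zn²⁺(aq)]) / [V³⁺(aq)]^2.
Isolating [V³⁺(aq)] in Q = 10^{−6.926} yields log [V³⁺(aq)] = 0.254, i.e. 1.8 M.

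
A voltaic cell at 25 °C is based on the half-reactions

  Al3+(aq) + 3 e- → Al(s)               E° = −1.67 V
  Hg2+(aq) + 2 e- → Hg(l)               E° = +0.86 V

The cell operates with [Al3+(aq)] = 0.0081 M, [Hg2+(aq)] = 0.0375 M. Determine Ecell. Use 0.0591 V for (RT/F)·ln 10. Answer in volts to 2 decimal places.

Hg²⁺/Hg is reduced (cathode, E° = +0.86 V) and Al³⁺/Al is oxidized (anode).
E°cell = +0.86 − (−1.67) = +2.53 V, with n = 6 electrons transferred.
For the overall reaction 3 Hg2+(aq) + 2 Al(s) → 3 Hg(l) + 2 Al3+(aq), Q = [Al3+(aq)]^2 / [Hg2+(aq)]^3 = 1.24, giving log Q = 0.095.
Applying E = E° − (RT ln10/nF)·log Q gives +2.53 − (0.0591/6)(0.095) = +2.53 V.

+2.53 V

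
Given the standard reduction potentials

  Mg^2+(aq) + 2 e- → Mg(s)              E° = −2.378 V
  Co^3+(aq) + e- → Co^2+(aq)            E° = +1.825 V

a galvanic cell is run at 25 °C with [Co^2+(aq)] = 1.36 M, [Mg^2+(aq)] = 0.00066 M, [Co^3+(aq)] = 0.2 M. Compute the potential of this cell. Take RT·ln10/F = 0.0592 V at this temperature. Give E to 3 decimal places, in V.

Co³⁺/Co²⁺ is reduced (cathode, E° = +1.825 V) and Mg²⁺/Mg is oxidized (anode).
E°cell = +1.825 − (−2.378) = +4.203 V, with n = 2 electrons transferred.
Balancing gives 2 Co^3+(aq) + Mg(s) → 2 Co^2+(aq) + Mg^2+(aq); hence Q = ([Co^2+(aq)]^2·[Mg^2+(aq)]) / [Co^3+(aq)]^2 = 0.0305 (log Q = −1.515).
By the Nernst equation, E = +4.203 − (0.0592/2)·(−1.515) = +4.248 V.

+4.248 V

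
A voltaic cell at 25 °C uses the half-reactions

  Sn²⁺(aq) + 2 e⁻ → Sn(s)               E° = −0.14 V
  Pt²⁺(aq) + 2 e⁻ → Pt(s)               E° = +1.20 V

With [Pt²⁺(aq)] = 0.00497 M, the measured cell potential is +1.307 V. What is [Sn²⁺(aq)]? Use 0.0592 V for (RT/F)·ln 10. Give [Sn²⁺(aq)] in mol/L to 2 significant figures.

Pt²⁺/Pt is the cathode (higher E°); E°cell = +1.20 − (−0.14) = +1.34 V with n = 2.
Since E = E° − (0.0592/n)·log Q, log Q = n(E° − E)/0.0592 = 1.115.
For Pt²⁺(aq) + Sn(s) → Pt(s) + Sn²⁺(aq), the reaction quotient is Q = [Sn²⁺(aq)] / [Pt²⁺(aq)].
Isolating [Sn²⁺(aq)] in Q = 10^{1.115} yields log [Sn²⁺(aq)] = −1.189, i.e. 0.065 M.

0.065 M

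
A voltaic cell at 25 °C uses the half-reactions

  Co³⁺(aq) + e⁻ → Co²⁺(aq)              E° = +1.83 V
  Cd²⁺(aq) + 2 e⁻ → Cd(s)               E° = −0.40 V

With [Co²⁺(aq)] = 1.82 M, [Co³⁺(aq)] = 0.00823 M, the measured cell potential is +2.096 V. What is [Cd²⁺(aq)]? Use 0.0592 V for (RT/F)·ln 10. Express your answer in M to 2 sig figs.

0.69 M

With Co³⁺/Co²⁺ at the cathode and Cd²⁺/Cd at the anode, E°cell = +1.83 − (−0.40) = +2.23 V (n = 2).
Since E = E° − (0.0592/n)·log Q, log Q = n(E° − E)/0.0592 = 4.527.
The balanced reaction is 2 Co³⁺(aq) + Cd(s) → 2 Co²⁺(aq) + Cd²⁺(aq), so Q = ([Co²⁺(aq)]^2·[Cd²⁺(aq)]) / [Co³⁺(aq)]^2.
Isolating [Cd²⁺(aq)] in Q = 10^{4.527} yields log [Cd²⁺(aq)] = −0.162, i.e. 0.69 M.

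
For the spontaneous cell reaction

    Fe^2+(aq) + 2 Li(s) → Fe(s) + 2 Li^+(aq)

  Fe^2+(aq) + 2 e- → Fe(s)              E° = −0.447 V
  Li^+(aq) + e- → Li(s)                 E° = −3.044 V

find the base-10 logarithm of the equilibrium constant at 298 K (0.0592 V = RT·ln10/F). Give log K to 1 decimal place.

log K = 87.7

The Fe²⁺/Fe couple is reduced (cathode); E°cell = −0.447 − (−3.044) = +2.597 V with n = 2.
At equilibrium E = 0, so log K = nE°cell / 0.0592 = (2)(+2.597) / 0.0592 = 87.7.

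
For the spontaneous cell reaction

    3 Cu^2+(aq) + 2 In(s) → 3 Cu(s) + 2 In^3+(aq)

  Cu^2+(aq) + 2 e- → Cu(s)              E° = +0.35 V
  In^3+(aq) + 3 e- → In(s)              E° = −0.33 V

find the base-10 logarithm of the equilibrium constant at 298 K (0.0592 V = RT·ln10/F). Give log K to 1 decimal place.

log K = 68.9

The Cu²⁺/Cu couple is reduced (cathode); E°cell = +0.35 − (−0.33) = +0.68 V with n = 6.
At equilibrium E = 0, so log K = nE°cell / 0.0592 = (6)(+0.68) / 0.0592 = 68.9.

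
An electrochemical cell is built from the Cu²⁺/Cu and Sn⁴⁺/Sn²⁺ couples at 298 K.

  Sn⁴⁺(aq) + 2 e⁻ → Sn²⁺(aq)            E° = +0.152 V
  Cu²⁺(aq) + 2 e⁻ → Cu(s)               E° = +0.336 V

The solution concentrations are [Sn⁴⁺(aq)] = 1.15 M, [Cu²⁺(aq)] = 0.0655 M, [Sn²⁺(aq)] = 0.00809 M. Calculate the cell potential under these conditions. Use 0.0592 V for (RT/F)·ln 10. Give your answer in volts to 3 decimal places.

+0.085 V

Since E°(Cu²⁺/Cu) > E°(Sn⁴⁺/Sn²⁺), Cu²⁺/Cu serves as the cathode.
The standard potential is +0.336 − (+0.152) = +0.184 V and the balanced reaction transfers n = 2 electrons.
The balanced reaction is Cu²⁺(aq) + Sn²⁺(aq) → Cu(s) + Sn⁴⁺(aq), so Q = [Sn⁴⁺(aq)] / ([Cu²⁺(aq)]·[Sn²⁺(aq)]) = 2.17×10^3 and log Q = 3.337.
Applying E = E° − (RT ln10/nF)·log Q gives +0.184 − (0.0592/2)(3.337) = +0.085 V.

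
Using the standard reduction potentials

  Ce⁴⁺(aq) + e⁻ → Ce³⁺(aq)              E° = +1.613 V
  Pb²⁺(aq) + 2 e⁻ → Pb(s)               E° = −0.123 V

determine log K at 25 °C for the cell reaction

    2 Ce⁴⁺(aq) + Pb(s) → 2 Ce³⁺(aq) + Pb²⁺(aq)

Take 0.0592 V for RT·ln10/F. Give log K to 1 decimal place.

The Ce⁴⁺/Ce³⁺ couple is reduced (cathode); E°cell = +1.613 − (−0.123) = +1.736 V with n = 2.
At equilibrium E = 0, so log K = nE°cell / 0.0592 = (2)(+1.736) / 0.0592 = 58.6.

log K = 58.6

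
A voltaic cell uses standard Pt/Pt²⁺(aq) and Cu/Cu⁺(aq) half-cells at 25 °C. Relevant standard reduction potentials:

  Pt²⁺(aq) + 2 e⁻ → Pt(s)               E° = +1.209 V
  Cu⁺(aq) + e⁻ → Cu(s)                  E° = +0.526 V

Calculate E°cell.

Of the two couples in this cell, the one with the more positive reduction potential is reduced at the cathode: here that is Pt²⁺/Pt (+1.209 V); Cu⁺/Cu (+0.526 V) is the anode.
E°cell = E°(cathode) − E°(anode) = +1.209 − (+0.526) = +0.683 V.

+0.683 V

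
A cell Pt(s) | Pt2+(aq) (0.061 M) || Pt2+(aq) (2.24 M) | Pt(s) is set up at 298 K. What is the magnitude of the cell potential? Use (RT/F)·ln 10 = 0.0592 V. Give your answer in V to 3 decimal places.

0.046 V

For a concentration cell E°cell = 0, since both electrodes use the same couple.
The compartment with the higher Pt2+(aq) concentration (2.24 M) acts as the cathode; ions are reduced there and produced at the dilute (0.061 M) anode.
With n = 2, Ecell = −(0.0592/2)·log([dilute]/[conc]) = −(0.0592/2)·log(0.061/2.24) = +0.046 V.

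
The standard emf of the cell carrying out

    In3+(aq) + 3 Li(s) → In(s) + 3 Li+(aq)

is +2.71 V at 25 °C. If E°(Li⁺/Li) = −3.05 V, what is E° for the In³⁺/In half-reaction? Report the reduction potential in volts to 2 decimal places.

In the reaction as written the In³⁺/In couple is reduced (cathode) and Li⁺/Li is oxidized (anode), so E°cell = E°(In³⁺/In) − E°(Li⁺/Li).
E°(In³⁺/In) = E°cell + E°(anode) = +2.71 + (−3.05) = −0.34 V.

−0.34 V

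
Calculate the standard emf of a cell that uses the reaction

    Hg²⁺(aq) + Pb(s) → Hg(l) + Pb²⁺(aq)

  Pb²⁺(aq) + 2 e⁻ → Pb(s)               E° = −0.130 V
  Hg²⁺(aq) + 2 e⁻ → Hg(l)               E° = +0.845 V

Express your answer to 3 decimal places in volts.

+0.975 V

In the reaction as written, Hg²⁺(aq) is reduced (cathode) and Pb²⁺(aq) is produced by oxidation at the anode.
E°cell = E°(cathode) − E°(anode) = +0.845 − (−0.130) = +0.975 V.
The positive value indicates the reaction is spontaneous as written.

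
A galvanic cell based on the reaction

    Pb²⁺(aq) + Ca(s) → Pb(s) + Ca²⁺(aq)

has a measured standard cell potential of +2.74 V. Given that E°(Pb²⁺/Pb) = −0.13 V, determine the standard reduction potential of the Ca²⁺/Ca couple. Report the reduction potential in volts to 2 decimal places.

−2.87 V

In the reaction as written the Pb²⁺/Pb couple is reduced (cathode) and Ca²⁺/Ca is oxidized (anode), so E°cell = E°(Pb²⁺/Pb) − E°(Ca²⁺/Ca).
E°(Ca²⁺/Ca) = E°(cathode) − E°cell = −0.13 − (+2.74) = −2.87 V.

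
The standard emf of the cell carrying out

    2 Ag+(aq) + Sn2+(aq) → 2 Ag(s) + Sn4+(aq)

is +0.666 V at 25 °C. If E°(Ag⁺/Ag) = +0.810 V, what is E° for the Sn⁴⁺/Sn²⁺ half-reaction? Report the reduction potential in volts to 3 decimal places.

In the reaction as written the Ag⁺/Ag couple is reduced (cathode) and Sn⁴⁺/Sn²⁺ is oxidized (anode), so E°cell = E°(Ag⁺/Ag) − E°(Sn⁴⁺/Sn²⁺).
E°(Sn⁴⁺/Sn²⁺) = E°(cathode) − E°cell = +0.810 − (+0.666) = +0.144 V.

+0.144 V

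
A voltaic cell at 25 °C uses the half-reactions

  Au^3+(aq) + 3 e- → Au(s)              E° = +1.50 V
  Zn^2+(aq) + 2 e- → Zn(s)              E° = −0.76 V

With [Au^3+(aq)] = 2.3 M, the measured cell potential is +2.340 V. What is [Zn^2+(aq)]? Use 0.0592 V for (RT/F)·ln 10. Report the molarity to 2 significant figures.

0.0035 M

Au³⁺/Au is the cathode (higher E°); E°cell = +1.50 − (−0.76) = +2.26 V with n = 6.
From the Nernst equation, log Q = n(E° − E)/0.0592 = 6·(+2.26 − (+2.340))/0.0592 = −8.108.
The balanced reaction is 2 Au^3+(aq) + 3 Zn(s) → 2 Au(s) + 3 Zn^2+(aq), so Q = [Zn^2+(aq)]^3 / [Au^3+(aq)]^2.
Substituting the known concentrations and solving, log [Zn^2+(aq)] = −2.462 and [Zn^2+(aq)] = 0.0035 M.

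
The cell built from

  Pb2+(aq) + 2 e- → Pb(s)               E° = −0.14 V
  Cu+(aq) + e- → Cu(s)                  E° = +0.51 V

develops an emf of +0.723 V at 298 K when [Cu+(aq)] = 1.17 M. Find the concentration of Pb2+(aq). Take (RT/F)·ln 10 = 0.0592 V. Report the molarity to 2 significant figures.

0.0047 M

Cu⁺/Cu is the cathode (higher E°); E°cell = +0.51 − (−0.14) = +0.65 V with n = 2.
Rearranging E = E° − (0.0592/n)·log Q gives log Q = 2(+0.65 − (+0.723))/0.0592 = −2.466.
Balancing electrons gives 2 Cu+(aq) + Pb(s) → 2 Cu(s) + Pb2+(aq); thus Q = [Pb2+(aq)] / [Cu+(aq)]^2.
Solving for the unknown gives log [Pb2+(aq)] = −2.330, so [Pb2+(aq)] ≈ 0.0047 M.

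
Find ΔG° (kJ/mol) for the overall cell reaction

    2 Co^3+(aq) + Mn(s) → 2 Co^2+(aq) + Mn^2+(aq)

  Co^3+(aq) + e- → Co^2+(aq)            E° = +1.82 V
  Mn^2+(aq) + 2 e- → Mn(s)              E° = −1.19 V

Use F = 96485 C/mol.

In the reaction as written Co^3+(aq) is reduced, so the Co³⁺/Co²⁺ couple is the cathode and Mn²⁺/Mn is the anode.
E°cell = +1.82 − (−1.19) = +3.01 V; balancing electrons gives n = 2.
ΔG° = −nFE°cell = −(2)(96485)(+3.01) J/mol = −581 kJ/mol.

−581 kJ/mol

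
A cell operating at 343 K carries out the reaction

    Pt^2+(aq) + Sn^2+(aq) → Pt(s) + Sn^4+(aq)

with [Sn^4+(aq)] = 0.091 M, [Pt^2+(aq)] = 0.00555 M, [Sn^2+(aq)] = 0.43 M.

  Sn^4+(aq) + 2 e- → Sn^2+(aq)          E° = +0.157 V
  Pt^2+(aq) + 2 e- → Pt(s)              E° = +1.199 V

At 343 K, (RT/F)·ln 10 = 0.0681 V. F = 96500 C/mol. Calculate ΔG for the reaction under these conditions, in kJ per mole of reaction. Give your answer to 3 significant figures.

The standard cell potential is +1.199 − (+0.157) = +1.042 V, with n = 2 electrons in the balanced equation.
Here Q = [Sn^4+(aq)] / ([Pt^2+(aq)]·[Sn^2+(aq)]) = 38.1 (log Q = 1.581), giving E = +1.042 − (0.0681/2)·(1.581) = +0.9882 V.
ΔG = −nFE = −(2)(96500)(+0.9882) J/mol = −191 kJ/mol.

−191 kJ/mol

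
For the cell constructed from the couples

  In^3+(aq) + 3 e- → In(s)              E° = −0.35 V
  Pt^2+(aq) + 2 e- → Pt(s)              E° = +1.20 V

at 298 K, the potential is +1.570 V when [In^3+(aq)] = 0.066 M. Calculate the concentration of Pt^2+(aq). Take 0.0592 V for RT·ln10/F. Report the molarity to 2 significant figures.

The Pt²⁺/Pt couple has the larger reduction potential, so it is the cathode: E°cell = +1.20 − (−0.35) = +1.55 V and n = 6.
From the Nernst equation, log Q = n(E° − E)/0.0592 = 6·(+1.55 − (+1.570))/0.0592 = −2.027.
The balanced reaction is 3 Pt^2+(aq) + 2 In(s) → 3 Pt(s) + 2 In^3+(aq), so Q = [In^3+(aq)]^2 / [Pt^2+(aq)]^3.
Isolating [Pt^2+(aq)] in Q = 10^{−2.027} yields log [Pt^2+(aq)] = −0.111, i.e. 0.77 M.

0.77 M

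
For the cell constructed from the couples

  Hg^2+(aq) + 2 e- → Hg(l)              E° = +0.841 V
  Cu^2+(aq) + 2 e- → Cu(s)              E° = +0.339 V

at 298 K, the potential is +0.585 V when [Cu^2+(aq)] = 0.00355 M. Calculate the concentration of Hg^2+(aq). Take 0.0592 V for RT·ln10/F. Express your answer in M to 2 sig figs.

2.3 M

The Hg²⁺/Hg couple has the larger reduction potential, so it is the cathode: E°cell = +0.841 − (+0.339) = +0.502 V and n = 2.
From the Nernst equation, log Q = n(E° − E)/0.0592 = 2·(+0.502 − (+0.585))/0.0592 = −2.804.
For Hg^2+(aq) + Cu(s) → Hg(l) + Cu^2+(aq), the reaction quotient is Q = [Cu^2+(aq)] / [Hg^2+(aq)].
Solving for the unknown gives log [Hg^2+(aq)] = 0.354, so [Hg^2+(aq)] ≈ 2.3 M.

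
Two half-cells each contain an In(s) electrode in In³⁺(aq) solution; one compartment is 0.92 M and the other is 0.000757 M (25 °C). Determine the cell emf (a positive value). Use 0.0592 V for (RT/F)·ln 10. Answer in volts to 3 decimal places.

For a concentration cell E°cell = 0, since both electrodes use the same couple.
The compartment with the higher In³⁺(aq) concentration (0.92 M) acts as the cathode; ions are reduced there and produced at the dilute (0.000757 M) anode.
With n = 3, Ecell = −(0.0592/3)·log([dilute]/[conc]) = −(0.0592/3)·log(0.000757/0.92) = +0.061 V.

0.061 V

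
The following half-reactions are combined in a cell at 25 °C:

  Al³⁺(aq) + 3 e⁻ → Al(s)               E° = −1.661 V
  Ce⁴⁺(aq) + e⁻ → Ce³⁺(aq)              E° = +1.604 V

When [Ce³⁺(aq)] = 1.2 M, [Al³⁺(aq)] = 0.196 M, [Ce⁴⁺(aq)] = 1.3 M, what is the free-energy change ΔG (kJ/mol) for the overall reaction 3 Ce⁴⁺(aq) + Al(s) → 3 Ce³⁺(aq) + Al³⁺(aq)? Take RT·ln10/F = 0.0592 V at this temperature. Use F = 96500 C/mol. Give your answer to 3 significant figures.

The standard cell potential is +1.604 − (−1.661) = +3.265 V, with n = 3 electrons in the balanced equation.
Q = ([Ce³⁺(aq)]^3·[Al³⁺(aq)]) / [Ce⁴⁺(aq)]^3 = 0.154, so log Q = −0.812 and E = +3.265 − (0.0592/3)(−0.812) = +3.2810 V.
Finally ΔG = −nFE = −(3)(96500 C/mol)(+3.2810 V) = −950 kJ/mol.

−950 kJ/mol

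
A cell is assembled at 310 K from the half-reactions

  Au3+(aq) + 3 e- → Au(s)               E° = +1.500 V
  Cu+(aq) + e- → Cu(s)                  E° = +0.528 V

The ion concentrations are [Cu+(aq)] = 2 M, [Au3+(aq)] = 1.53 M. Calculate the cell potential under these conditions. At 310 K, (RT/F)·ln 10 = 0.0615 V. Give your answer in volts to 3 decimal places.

Since E°(Au³⁺/Au) > E°(Cu⁺/Cu), Au³⁺/Au serves as the cathode.
The standard potential is +1.500 − (+0.528) = +0.972 V and the balanced reaction transfers n = 3 electrons.
Balancing gives Au3+(aq) + 3 Cu(s) → Au(s) + 3 Cu+(aq); hence Q = [Cu+(aq)]^3 / [Au3+(aq)] = 5.23 (log Q = 0.718).
By the Nernst equation, E = +0.972 − (0.0615/3)·(0.718) = +0.957 V.

+0.957 V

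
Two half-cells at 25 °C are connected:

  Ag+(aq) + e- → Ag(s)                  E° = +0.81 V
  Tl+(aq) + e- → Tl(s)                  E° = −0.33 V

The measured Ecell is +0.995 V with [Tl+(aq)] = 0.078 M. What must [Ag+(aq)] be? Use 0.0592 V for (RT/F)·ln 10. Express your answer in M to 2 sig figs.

With Ag⁺/Ag at the cathode and Tl⁺/Tl at the anode, E°cell = +0.81 − (−0.33) = +1.14 V (n = 1).
From the Nernst equation, log Q = n(E° − E)/0.0592 = 1·(+1.14 − (+0.995))/0.0592 = 2.449.
For Ag+(aq) + Tl(s) → Ag(s) + Tl+(aq), the reaction quotient is Q = [Tl+(aq)] / [Ag+(aq)].
Solving for the unknown gives log [Ag+(aq)] = −3.557, so [Ag+(aq)] ≈ 0.00028 M.

0.00028 M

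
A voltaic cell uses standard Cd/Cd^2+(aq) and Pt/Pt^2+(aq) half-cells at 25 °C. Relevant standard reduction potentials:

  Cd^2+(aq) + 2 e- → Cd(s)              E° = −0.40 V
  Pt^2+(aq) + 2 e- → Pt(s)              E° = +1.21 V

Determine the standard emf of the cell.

+1.61 V

The Pt²⁺/Pt couple has the higher E°, so Pt ion is reduced (cathode) and Cd is oxidized (anode).
E°cell = E°(cathode) − E°(anode) = +1.21 − (−0.40) = +1.61 V.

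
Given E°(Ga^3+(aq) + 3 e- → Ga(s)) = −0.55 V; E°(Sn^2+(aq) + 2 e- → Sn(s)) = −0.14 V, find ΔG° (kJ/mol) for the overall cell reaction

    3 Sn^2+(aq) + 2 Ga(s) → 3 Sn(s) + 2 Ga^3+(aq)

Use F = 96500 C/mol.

−237 kJ/mol

In the reaction as written Sn^2+(aq) is reduced, so the Sn²⁺/Sn couple is the cathode and Ga³⁺/Ga is the anode.
E°cell = −0.14 − (−0.55) = +0.41 V; balancing electrons gives n = 6.
ΔG° = −nFE°cell = −(6)(96500)(+0.41) J/mol = −237 kJ/mol.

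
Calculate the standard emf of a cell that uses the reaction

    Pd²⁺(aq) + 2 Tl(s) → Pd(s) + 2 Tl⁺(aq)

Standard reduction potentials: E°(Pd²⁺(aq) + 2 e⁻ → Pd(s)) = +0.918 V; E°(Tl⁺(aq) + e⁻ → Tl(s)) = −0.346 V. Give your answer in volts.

Pd²⁺(aq) gains electrons, so the Pd²⁺/Pd couple is the cathode; the Tl⁺/Tl couple is the anode.
E°cell = E°(cathode) − E°(anode) = +0.918 − (−0.346) = +1.264 V.

+1.264 V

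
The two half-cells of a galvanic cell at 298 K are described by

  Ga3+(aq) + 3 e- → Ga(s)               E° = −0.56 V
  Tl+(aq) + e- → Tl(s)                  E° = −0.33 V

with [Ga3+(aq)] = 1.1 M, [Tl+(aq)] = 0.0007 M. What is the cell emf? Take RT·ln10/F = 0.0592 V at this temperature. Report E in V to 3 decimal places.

+0.042 V

Tl⁺/Tl is reduced (cathode, E° = −0.33 V) and Ga³⁺/Ga is oxidized (anode).
E°cell = E°cat − E°an = −0.33 − (−0.56) = +0.23 V; n = 3.
Balancing gives 3 Tl+(aq) + Ga(s) → 3 Tl(s) + Ga3+(aq); hence Q = [Ga3+(aq)] / [Tl+(aq)]^3 = 3.21×10^9 (log Q = 9.506).
Applying E = E° − (RT ln10/nF)·log Q gives +0.23 − (0.0592/3)(9.506) = +0.042 V.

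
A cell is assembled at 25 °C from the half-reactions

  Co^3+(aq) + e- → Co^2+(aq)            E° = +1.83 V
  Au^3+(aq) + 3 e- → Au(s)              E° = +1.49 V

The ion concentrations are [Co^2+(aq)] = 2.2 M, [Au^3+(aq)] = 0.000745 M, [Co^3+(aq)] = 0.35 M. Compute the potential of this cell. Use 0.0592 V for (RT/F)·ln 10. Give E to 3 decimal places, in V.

+0.354 V

The Co³⁺/Co²⁺ couple has the more positive E°, so it is the cathode; Au³⁺/Au is the anode.
E°cell = E°cat − E°an = +1.83 − (+1.49) = +0.34 V; n = 3.
Balancing gives 3 Co^3+(aq) + Au(s) → 3 Co^2+(aq) + Au^3+(aq); hence Q = ([Co^2+(aq)]^3·[Au^3+(aq)]) / [Co^3+(aq)]^3 = 0.185 (log Q = −0.733).
By the Nernst equation, E = +0.34 − (0.0592/3)·(−0.733) = +0.354 V.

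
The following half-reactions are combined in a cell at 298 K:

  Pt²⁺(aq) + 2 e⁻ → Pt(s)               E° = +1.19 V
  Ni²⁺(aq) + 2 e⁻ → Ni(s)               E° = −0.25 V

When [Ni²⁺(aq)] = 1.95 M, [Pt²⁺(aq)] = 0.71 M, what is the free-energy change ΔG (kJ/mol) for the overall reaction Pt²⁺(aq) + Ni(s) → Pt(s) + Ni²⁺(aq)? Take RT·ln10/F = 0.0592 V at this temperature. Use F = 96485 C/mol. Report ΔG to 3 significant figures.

−275 kJ/mol

The standard cell potential is +1.19 − (−0.25) = +1.44 V, with n = 2 electrons in the balanced equation.
Q = [Ni²⁺(aq)] / [Pt²⁺(aq)] = 2.75, so log Q = 0.439 and E = +1.44 − (0.0592/2)(0.439) = +1.4270 V.
Finally ΔG = −nFE = −(2)(96485 C/mol)(+1.4270 V) = −275 kJ/mol.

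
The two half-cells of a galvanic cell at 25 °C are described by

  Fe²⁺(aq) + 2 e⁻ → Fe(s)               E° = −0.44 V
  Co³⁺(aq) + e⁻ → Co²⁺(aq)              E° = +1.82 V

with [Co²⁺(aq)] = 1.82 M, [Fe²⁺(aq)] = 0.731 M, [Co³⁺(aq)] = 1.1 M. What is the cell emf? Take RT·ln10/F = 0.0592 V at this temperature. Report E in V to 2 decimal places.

Since E°(Co³⁺/Co²⁺) > E°(Fe²⁺/Fe), Co³⁺/Co²⁺ serves as the cathode.
E°cell = +1.82 − (−0.44) = +2.26 V, with n = 2 electrons transferred.
Balancing gives 2 Co³⁺(aq) + Fe(s) → 2 Co²⁺(aq) + Fe²⁺(aq); hence Q = ([Co²⁺(aq)]^2·[Fe²⁺(aq)]) / [Co³⁺(aq)]^2 = 2 (log Q = 0.301).
E = E° − (0.0592/n)·log Q = +2.26 − (0.0592/2)(0.301) = +2.25 V.

+2.25 V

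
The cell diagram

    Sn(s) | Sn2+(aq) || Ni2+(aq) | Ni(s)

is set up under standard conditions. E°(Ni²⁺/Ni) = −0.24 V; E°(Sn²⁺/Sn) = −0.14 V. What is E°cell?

By convention the left-hand electrode in cell notation is the anode (oxidation) and the right-hand electrode is the cathode (reduction).
E°cell = E°(right) − E°(left) = −0.24 − (−0.14) = −0.10 V.
The negative sign shows that, as written, the cell would require an external voltage to drive the reaction.

−0.10 V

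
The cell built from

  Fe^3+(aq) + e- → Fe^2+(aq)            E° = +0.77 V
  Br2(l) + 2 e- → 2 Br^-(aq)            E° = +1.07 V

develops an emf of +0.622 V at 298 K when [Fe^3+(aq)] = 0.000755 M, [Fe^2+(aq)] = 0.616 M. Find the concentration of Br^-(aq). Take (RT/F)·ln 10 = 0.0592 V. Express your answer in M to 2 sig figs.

0.0030 M

Br₂/Br⁻ is the cathode (higher E°); E°cell = +1.07 − (+0.77) = +0.30 V with n = 2.
From the Nernst equation, log Q = n(E° − E)/0.0592 = 2·(+0.30 − (+0.622))/0.0592 = −10.878.
For Br2(l) + 2 Fe^2+(aq) → 2 Br^-(aq) + 2 Fe^3+(aq), the reaction quotient is Q = ([Br^-(aq)]^2·[Fe^3+(aq)]^2) / [Fe^2+(aq)]^2.
Isolating [Br^-(aq)] in Q = 10^{−10.878} yields log [Br^-(aq)] = −2.527, i.e. 0.0030 M.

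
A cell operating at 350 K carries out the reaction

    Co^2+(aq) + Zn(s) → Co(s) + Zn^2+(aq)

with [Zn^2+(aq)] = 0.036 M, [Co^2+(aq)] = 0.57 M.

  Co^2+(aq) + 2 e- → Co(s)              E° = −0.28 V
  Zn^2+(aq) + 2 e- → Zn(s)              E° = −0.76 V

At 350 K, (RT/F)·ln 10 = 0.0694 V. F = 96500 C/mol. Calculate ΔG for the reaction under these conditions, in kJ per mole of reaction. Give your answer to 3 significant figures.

With Co²⁺/Co reduced at the cathode, E°cell = −0.28 − (−0.76) = +0.48 V and n = 2.
The reaction quotient is [Zn^2+(aq)] / [Co^2+(aq)] = 0.0632; by Nernst, E = +0.48 − (0.0694/2)(−1.200) = +0.5216 V.
Then ΔG = −nFE = −2 × 96500 × +0.5216 J/mol = −101 kJ/mol.

−101 kJ/mol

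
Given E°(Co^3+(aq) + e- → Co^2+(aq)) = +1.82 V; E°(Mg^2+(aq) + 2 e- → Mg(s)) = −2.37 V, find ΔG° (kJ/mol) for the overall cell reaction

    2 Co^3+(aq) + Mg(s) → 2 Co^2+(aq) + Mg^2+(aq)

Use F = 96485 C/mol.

In the reaction as written Co^3+(aq) is reduced, so the Co³⁺/Co²⁺ couple is the cathode and Mg²⁺/Mg is the anode.
E°cell = +1.82 − (−2.37) = +4.19 V; balancing electrons gives n = 2.
ΔG° = −nFE°cell = −(2)(96485)(+4.19) J/mol = −809 kJ/mol.

−809 kJ/mol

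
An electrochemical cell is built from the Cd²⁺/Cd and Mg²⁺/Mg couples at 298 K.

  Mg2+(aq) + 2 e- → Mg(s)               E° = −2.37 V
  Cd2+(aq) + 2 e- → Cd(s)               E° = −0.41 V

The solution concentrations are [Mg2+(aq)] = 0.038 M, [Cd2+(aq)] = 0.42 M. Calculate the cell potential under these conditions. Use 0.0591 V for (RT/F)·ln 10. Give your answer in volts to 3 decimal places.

+1.991 V

The Cd²⁺/Cd couple has the more positive E°, so it is the cathode; Mg²⁺/Mg is the anode.
The standard potential is −0.41 − (−2.37) = +1.96 V and the balanced reaction transfers n = 2 electrons.
For the overall reaction Cd2+(aq) + Mg(s) → Cd(s) + Mg2+(aq), Q = [Mg2+(aq)] / [Cd2+(aq)] = 0.0905, giving log Q = −1.043.
Applying E = E° − (RT ln10/nF)·log Q gives +1.96 − (0.0591/2)(−1.043) = +1.991 V.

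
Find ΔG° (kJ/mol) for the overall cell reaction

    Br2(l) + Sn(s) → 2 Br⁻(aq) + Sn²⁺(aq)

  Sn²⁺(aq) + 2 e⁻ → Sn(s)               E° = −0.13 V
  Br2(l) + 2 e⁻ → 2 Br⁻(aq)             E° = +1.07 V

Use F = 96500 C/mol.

In the reaction as written Br2(l) is reduced, so the Br₂/Br⁻ couple is the cathode and Sn²⁺/Sn is the anode.
E°cell = +1.07 − (−0.13) = +1.20 V; balancing electrons gives n = 2.
ΔG° = −nFE°cell = −(2)(96500)(+1.20) J/mol = −232 kJ/mol.

−232 kJ/mol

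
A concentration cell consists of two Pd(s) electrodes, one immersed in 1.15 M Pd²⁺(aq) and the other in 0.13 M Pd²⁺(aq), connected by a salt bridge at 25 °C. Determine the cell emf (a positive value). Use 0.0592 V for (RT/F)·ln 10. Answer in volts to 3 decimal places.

For a concentration cell E°cell = 0, since both electrodes use the same couple.
The compartment with the higher Pd²⁺(aq) concentration (1.15 M) acts as the cathode; ions are reduced there and produced at the dilute (0.13 M) anode.
With n = 2, Ecell = −(0.0592/2)·log([dilute]/[conc]) = −(0.0592/2)·log(0.13/1.15) = +0.028 V.

0.028 V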